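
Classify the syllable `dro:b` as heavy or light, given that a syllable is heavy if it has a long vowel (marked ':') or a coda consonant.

`dro:b`: long vowel, closed (coda /b/). Long vowel and closed → heavy.

heavy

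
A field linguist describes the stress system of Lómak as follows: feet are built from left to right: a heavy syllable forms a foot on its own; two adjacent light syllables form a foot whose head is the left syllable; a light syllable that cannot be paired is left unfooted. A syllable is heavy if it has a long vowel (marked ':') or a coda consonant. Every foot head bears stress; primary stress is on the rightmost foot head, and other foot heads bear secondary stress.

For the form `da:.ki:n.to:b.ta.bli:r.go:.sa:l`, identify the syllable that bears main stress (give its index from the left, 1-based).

Weights: 1 da: H, 2 ki:n H, 3 to:b H, 4 ta L, 5 bli:r H, 6 go: H, 7 sa:l H.
Parse left to right (heavy = foot alone; LL = one foot; stranded L unfooted): (ˈda:) (ˈki:n) (ˈto:b) ta (ˈbli:r) (ˈgo:) (ˈsa:l).
Foot heads: 1, 2, 3, 5, 6, 7.
Primary stress on the rightmost head = syllable 7.
Primary stress: syllable 7 → da:.ki:n.to:b.ta.bli:r.go:.ˈsa:l.

7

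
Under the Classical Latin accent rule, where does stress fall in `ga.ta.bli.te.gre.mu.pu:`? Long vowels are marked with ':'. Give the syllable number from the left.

Classical Latin: stress the penult if heavy (long vowel or closed), else the antepenult.
Weights: 5 gre L, 6 mu L, 7 pu: H.
The penult (syllable 6, mu) is light, so stress falls on the antepenult (syllable 5, gre).
Stress on syllable 5: ga.ta.bli.te.ˈgre.mu.pu:.

5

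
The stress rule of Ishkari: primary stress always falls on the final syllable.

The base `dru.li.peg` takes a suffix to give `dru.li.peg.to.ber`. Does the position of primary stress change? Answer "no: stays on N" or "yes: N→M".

Base `dru.li.peg` (3 syllables):
  The word has 3 syllables; the final syllable is syllable 3 (peg).
  → primary stress on syllable 3.
Suffixed `dru.li.peg.to.ber` (5 syllables):
  The word has 5 syllables; the final syllable is syllable 5 (ber).
  → primary stress on syllable 5.

yes: 3→5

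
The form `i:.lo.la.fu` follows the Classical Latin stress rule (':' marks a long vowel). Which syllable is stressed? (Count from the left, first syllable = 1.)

2

Classical Latin: stress the penult if heavy (long vowel or closed), else the antepenult.
Weights: 2 lo L, 3 la L, 4 fu L.
The penult (syllable 3, la) is light, so stress falls on the antepenult (syllable 2, lo).
Stress on syllable 2: i:.ˈlo.la.fu.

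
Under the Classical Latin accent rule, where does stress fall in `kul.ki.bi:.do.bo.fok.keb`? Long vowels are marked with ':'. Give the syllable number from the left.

Classical Latin: stress the penult if heavy (long vowel or closed), else the antepenult.
Weights: 5 bo L, 6 fok H, 7 keb H.
The penult (syllable 6, fok) is heavy, so it takes stress.
Stress on syllable 6: kul.ki.bi:.do.bo.ˈfok.keb.

6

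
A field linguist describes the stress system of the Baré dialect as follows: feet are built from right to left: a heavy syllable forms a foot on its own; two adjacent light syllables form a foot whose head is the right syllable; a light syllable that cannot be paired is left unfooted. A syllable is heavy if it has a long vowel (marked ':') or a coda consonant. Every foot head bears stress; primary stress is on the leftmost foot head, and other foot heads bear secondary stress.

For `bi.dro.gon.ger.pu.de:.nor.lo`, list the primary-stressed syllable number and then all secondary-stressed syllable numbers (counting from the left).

primary 2, secondary 3, 4, 6, 7

Weights: 1 bi L, 2 dro L, 3 gon H, 4 ger H, 5 pu L, 6 de: H, 7 nor H, 8 lo L.
Parse right to left (heavy = foot alone; LL = one foot; stranded L unfooted): (bi.ˈdro) (ˈgon) (ˈger) pu (ˈde:) (ˈnor) lo.
Foot heads: 2, 3, 4, 6, 7.
Primary stress on the leftmost head = syllable 2.
Secondary stress on 3, 4, 6, 7: bi.ˈdro.ˌgon.ˌger.pu.ˌde:.ˌnor.lo.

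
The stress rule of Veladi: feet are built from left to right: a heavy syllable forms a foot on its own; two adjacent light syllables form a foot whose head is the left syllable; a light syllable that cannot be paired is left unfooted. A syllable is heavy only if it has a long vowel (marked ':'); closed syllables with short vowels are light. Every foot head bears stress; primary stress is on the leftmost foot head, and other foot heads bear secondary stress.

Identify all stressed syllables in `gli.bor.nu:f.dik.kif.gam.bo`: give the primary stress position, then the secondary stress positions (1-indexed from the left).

Weights: 1 gli L, 2 bor L, 3 nu:f H, 4 dik L, 5 kif L, 6 gam L, 7 bo L.
Parse left to right (heavy = foot alone; LL = one foot; stranded L unfooted): (ˈgli.bor) (ˈnu:f) (ˈdik.kif) (ˈgam.bo).
Foot heads: 1, 3, 4, 6.
Primary stress on the leftmost head = syllable 1.
Secondary stress on 3, 4, 6: ˈgli.bor.ˌnu:f.ˌdik.kif.ˌgam.bo.

primary 1, secondary 3, 4, 6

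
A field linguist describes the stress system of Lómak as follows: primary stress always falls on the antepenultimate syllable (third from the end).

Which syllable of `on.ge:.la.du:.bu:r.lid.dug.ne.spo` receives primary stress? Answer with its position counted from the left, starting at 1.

The word has 9 syllables; the antepenultimate syllable (third from the end) is syllable 7 (dug).
Primary stress: syllable 7 → on.ge:.la.du:.bu:r.lid.ˈdug.ne.spo.

7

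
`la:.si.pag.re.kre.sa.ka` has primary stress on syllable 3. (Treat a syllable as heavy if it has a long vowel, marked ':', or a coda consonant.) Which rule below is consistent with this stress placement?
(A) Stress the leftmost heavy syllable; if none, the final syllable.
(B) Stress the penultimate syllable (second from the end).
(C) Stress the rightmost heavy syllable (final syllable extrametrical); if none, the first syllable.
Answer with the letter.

Rule A → syllable 1 (observed: 3).
Rule B → syllable 6 (observed: 3).
Rule C → syllable 3 ✓.

C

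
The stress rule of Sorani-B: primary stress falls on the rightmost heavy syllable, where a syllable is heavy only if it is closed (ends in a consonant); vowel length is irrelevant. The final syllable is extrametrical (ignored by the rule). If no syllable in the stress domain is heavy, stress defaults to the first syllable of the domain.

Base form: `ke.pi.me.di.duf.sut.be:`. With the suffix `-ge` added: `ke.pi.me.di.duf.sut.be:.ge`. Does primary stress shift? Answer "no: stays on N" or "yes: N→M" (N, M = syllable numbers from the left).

no: stays on 6

Base `ke.pi.me.di.duf.sut.be:` (7 syllables):
  The final syllable (7, be:) is extrametrical; the stress domain is syllables 1–6.
  Weights: 1 ke L, 2 pi L, 3 me L, 4 di L, 5 duf H, 6 sut H.
  Heavy syllables in the domain: 5, 6. The rightmost is syllable 6 (sut).
  → primary stress on syllable 6.
Suffixed `ke.pi.me.di.duf.sut.be:.ge` (8 syllables):
  The final syllable (8, ge) is extrametrical; the stress domain is syllables 1–7.
  Weights: 1 ke L, 2 pi L, 3 me L, 4 di L, 5 duf H, 6 sut H, 7 be: L.
  Heavy syllables in the domain: 5, 6. The rightmost is syllable 6 (sut).
  → primary stress on syllable 6.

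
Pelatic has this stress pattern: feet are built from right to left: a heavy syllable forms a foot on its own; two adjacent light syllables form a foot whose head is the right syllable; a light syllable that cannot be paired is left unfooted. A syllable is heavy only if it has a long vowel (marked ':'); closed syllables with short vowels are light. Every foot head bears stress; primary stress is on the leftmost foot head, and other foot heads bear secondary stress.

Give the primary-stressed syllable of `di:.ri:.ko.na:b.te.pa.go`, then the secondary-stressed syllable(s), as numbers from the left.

primary 1, secondary 2, 4, 7

Weights: 1 di: H, 2 ri: H, 3 ko L, 4 na:b H, 5 te L, 6 pa L, 7 go L.
Parse right to left (heavy = foot alone; LL = one foot; stranded L unfooted): (ˈdi:) (ˈri:) ko (ˈna:b) te (pa.ˈgo).
Foot heads: 1, 2, 4, 7.
Primary stress on the leftmost head = syllable 1.
Secondary stress on 2, 4, 7: ˈdi:.ˌri:.ko.ˌna:b.te.pa.ˌgo.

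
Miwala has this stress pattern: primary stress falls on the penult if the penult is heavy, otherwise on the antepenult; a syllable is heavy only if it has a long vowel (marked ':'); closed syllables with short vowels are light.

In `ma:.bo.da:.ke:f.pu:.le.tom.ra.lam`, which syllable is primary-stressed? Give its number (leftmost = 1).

Weights: 7 tom L, 8 ra L, 9 lam L.
The penult (syllable 8, ra) is light, so stress falls on the antepenult (syllable 7, tom).
Primary stress: syllable 7 → ma:.bo.da:.ke:f.pu:.le.ˈtom.ra.lam.

7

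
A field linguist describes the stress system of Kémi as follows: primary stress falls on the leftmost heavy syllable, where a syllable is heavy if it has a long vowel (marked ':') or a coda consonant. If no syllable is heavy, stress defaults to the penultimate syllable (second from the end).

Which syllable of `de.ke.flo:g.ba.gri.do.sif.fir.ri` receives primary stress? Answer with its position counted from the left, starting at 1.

Weights: 1 de L, 2 ke L, 3 flo:g H, 4 ba L, 5 gri L, 6 do L, 7 sif H, 8 fir H, 9 ri L.
Heavy syllables in the domain: 3, 7, 8. The leftmost is syllable 3 (flo:g).
Primary stress: syllable 3 → de.ke.ˈflo:g.ba.gri.do.sif.fir.ri.

3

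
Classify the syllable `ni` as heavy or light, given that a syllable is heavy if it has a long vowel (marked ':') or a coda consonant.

light

`ni`: short vowel, open (no coda). Short vowel, open → light.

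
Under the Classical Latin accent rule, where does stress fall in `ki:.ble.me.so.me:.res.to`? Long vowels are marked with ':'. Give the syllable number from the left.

Classical Latin: stress the penult if heavy (long vowel or closed), else the antepenult.
Weights: 5 me: H, 6 res H, 7 to L.
The penult (syllable 6, res) is heavy, so it takes stress.
Stress on syllable 6: ki:.ble.me.so.me:.ˈres.to.

6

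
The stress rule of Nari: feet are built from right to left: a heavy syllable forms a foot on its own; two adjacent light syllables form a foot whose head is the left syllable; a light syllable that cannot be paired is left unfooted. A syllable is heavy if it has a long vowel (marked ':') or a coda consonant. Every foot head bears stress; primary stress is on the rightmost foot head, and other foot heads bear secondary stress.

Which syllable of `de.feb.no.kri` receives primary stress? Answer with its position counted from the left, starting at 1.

Weights: 1 de L, 2 feb H, 3 no L, 4 kri L.
Parse right to left (heavy = foot alone; LL = one foot; stranded L unfooted): de (ˈfeb) (ˈno.kri).
Foot heads: 2, 3.
Primary stress on the rightmost head = syllable 3.
Primary stress: syllable 3 → de.feb.ˈno.kri.

3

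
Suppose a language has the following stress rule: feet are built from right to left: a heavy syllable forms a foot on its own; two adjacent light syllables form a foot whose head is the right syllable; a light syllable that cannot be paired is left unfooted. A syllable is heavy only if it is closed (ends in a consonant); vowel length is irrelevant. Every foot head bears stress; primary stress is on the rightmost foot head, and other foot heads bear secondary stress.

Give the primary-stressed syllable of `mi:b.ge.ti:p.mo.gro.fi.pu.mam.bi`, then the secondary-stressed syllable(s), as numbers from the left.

primary 8, secondary 1, 3, 5, 7

Weights: 1 mi:b H, 2 ge L, 3 ti:p H, 4 mo L, 5 gro L, 6 fi L, 7 pu L, 8 mam H, 9 bi L.
Parse right to left (heavy = foot alone; LL = one foot; stranded L unfooted): (ˈmi:b) ge (ˈti:p) (mo.ˈgro) (fi.ˈpu) (ˈmam) bi.
Foot heads: 1, 3, 5, 7, 8.
Primary stress on the rightmost head = syllable 8.
Secondary stress on 1, 3, 5, 7: ˌmi:b.ge.ˌti:p.mo.ˌgro.fi.ˌpu.ˈmam.bi.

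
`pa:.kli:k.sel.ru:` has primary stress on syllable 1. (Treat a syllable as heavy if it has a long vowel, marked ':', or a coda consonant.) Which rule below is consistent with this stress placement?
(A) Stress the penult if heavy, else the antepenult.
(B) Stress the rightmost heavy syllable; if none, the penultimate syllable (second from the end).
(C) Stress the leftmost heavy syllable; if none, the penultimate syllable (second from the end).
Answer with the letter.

Rule A → syllable 3 (observed: 1).
Rule B → syllable 4 (observed: 1).
Rule C → syllable 1 ✓.

C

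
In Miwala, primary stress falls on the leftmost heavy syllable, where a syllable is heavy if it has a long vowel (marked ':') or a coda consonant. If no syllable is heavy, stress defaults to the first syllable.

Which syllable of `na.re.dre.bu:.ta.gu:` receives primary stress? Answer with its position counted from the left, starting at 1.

Weights: 1 na L, 2 re L, 3 dre L, 4 bu: H, 5 ta L, 6 gu: H.
Heavy syllables in the domain: 4, 6. The leftmost is syllable 4 (bu:).
Primary stress: syllable 4 → na.re.dre.ˈbu:.ta.gu:.

4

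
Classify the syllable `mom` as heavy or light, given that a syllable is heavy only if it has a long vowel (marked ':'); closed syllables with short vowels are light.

light

`mom`: short vowel, closed (coda /m/). Short vowel → light.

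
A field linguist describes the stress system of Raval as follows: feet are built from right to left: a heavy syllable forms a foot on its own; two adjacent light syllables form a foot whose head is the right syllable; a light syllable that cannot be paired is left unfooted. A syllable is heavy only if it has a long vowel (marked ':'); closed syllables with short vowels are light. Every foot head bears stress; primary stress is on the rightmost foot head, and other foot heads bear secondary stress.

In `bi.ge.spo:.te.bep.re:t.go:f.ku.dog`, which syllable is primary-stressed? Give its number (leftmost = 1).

Weights: 1 bi L, 2 ge L, 3 spo: H, 4 te L, 5 bep L, 6 re:t H, 7 go:f H, 8 ku L, 9 dog L.
Parse right to left (heavy = foot alone; LL = one foot; stranded L unfooted): (bi.ˈge) (ˈspo:) (te.ˈbep) (ˈre:t) (ˈgo:f) (ku.ˈdog).
Foot heads: 2, 3, 5, 6, 7, 9.
Primary stress on the rightmost head = syllable 9.
Primary stress: syllable 9 → bi.ge.spo:.te.bep.re:t.go:f.ku.ˈdog.

9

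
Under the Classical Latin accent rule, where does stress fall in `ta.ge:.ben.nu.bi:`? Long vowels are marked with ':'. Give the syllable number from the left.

3

Classical Latin: stress the penult if heavy (long vowel or closed), else the antepenult.
Weights: 3 ben H, 4 nu L, 5 bi: H.
The penult (syllable 4, nu) is light, so stress falls on the antepenult (syllable 3, ben).
Stress on syllable 3: ta.ge:.ˈben.nu.bi:.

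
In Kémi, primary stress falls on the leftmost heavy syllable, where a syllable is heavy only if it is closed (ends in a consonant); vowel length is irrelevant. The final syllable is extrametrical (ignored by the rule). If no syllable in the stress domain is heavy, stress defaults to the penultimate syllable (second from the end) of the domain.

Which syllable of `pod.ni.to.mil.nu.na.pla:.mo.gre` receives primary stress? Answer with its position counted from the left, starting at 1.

1

The final syllable (9, gre) is extrametrical; the stress domain is syllables 1–8.
Weights: 1 pod H, 2 ni L, 3 to L, 4 mil H, 5 nu L, 6 na L, 7 pla: L, 8 mo L.
Heavy syllables in the domain: 1, 4. The leftmost is syllable 1 (pod).
Primary stress: syllable 1 → ˈpod.ni.to.mil.nu.na.pla:.mo.gre.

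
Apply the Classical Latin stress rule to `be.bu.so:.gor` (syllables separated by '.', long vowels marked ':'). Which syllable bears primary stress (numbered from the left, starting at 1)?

3

Classical Latin: stress the penult if heavy (long vowel or closed), else the antepenult.
Weights: 2 bu L, 3 so: H, 4 gor H.
The penult (syllable 3, so:) is heavy, so it takes stress.
Stress on syllable 3: be.bu.ˈso:.gor.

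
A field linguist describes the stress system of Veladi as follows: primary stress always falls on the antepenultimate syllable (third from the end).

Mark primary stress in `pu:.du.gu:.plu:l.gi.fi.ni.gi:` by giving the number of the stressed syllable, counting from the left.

The word has 8 syllables; the antepenultimate syllable (third from the end) is syllable 6 (fi).
Primary stress: syllable 6 → pu:.du.gu:.plu:l.gi.ˈfi.ni.gi:.

6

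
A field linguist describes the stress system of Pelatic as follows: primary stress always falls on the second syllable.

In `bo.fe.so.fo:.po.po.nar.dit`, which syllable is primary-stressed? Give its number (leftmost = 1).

2

The word has 8 syllables; the second syllable is syllable 2 (fe).
Primary stress: syllable 2 → bo.ˈfe.so.fo:.po.po.nar.dit.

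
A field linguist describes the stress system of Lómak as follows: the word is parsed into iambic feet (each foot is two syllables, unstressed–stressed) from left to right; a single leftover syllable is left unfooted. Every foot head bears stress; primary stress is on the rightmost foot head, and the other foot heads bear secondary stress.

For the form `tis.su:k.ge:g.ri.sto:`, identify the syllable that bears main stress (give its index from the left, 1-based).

Parse left to right into iambic (σˈσ) feet: (tis.ˈsu:k) (ge:g.ˈri) sto:. Syllable 5 is left unfooted.
Foot heads (stressed positions): 2, 4.
End Rule Rightmost: primary stress on the rightmost head = syllable 4.
Primary stress: syllable 4 → tis.su:k.ge:g.ˈri.sto:.

4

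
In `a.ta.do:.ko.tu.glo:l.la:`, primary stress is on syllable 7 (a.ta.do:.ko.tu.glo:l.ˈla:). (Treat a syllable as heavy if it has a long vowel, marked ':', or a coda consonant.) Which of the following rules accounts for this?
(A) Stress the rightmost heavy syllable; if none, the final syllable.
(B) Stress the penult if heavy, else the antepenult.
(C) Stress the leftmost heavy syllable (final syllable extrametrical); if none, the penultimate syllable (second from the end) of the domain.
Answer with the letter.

Rule A → syllable 7 ✓.
Rule B → syllable 6 (observed: 7).
Rule C → syllable 3 (observed: 7).

A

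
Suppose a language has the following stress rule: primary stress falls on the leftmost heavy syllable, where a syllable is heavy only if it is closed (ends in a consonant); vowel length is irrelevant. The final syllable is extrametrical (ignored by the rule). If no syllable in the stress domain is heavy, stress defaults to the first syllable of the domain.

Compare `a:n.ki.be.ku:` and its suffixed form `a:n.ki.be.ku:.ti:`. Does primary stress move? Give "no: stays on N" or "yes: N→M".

no: stays on 1

Base `a:n.ki.be.ku:` (4 syllables):
  The final syllable (4, ku:) is extrametrical; the stress domain is syllables 1–3.
  Weights: 1 a:n H, 2 ki L, 3 be L.
  Heavy syllables in the domain: 1. The leftmost is syllable 1 (a:n).
  → primary stress on syllable 1.
Suffixed `a:n.ki.be.ku:.ti:` (5 syllables):
  The final syllable (5, ti:) is extrametrical; the stress domain is syllables 1–4.
  Weights: 1 a:n H, 2 ki L, 3 be L, 4 ku: L.
  Heavy syllables in the domain: 1. The leftmost is syllable 1 (a:n).
  → primary stress on syllable 1.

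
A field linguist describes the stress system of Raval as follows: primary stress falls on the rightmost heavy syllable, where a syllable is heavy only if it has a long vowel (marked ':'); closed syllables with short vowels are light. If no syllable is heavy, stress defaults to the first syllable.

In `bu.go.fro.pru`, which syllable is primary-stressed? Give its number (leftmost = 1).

1

Weights: 1 bu L, 2 go L, 3 fro L, 4 pru L.
No heavy syllable in the domain; default to the first syllable = syllable 1.
Primary stress: syllable 1 → ˈbu.go.fro.pru.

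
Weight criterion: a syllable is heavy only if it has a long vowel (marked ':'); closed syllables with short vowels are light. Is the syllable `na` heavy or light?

`na`: short vowel, open (no coda). Short vowel → light.

light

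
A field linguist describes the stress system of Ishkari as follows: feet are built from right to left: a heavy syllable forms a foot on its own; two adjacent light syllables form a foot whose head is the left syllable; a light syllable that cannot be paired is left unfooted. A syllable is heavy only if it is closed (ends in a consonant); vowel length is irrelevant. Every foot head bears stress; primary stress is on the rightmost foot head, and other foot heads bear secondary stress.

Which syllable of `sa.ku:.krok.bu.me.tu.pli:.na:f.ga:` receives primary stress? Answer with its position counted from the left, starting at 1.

8

Weights: 1 sa L, 2 ku: L, 3 krok H, 4 bu L, 5 me L, 6 tu L, 7 pli: L, 8 na:f H, 9 ga: L.
Parse right to left (heavy = foot alone; LL = one foot; stranded L unfooted): (ˈsa.ku:) (ˈkrok) (ˈbu.me) (ˈtu.pli:) (ˈna:f) ga:.
Foot heads: 1, 3, 4, 6, 8.
Primary stress on the rightmost head = syllable 8.
Primary stress: syllable 8 → sa.ku:.krok.bu.me.tu.pli:.ˈna:f.ga:.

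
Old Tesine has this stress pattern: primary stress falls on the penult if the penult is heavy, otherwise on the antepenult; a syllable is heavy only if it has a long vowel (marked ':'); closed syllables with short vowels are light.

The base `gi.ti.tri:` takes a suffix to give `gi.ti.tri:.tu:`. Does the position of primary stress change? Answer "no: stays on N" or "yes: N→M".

yes: 1→3

Base `gi.ti.tri:` (3 syllables):
  Weights: 1 gi L, 2 ti L, 3 tri: H.
  The penult (syllable 2, ti) is light, so stress falls on the antepenult (syllable 1, gi).
  → primary stress on syllable 1.
Suffixed `gi.ti.tri:.tu:` (4 syllables):
  Weights: 2 ti L, 3 tri: H, 4 tu: H.
  The penult (syllable 3, tri:) is heavy, so it takes stress.
  → primary stress on syllable 3.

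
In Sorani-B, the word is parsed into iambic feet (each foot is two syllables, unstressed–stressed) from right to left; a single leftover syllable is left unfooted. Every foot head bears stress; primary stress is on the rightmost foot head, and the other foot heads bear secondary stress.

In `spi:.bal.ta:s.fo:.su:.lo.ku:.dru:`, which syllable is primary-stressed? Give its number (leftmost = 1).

8

Parse right to left into iambic (σˈσ) feet: (spi:.ˈbal) (ta:s.ˈfo:) (su:.ˈlo) (ku:.ˈdru:).
Foot heads (stressed positions): 2, 4, 6, 8.
End Rule Rightmost: primary stress on the rightmost head = syllable 8.
Primary stress: syllable 8 → spi:.bal.ta:s.fo:.su:.lo.ku:.ˈdru:.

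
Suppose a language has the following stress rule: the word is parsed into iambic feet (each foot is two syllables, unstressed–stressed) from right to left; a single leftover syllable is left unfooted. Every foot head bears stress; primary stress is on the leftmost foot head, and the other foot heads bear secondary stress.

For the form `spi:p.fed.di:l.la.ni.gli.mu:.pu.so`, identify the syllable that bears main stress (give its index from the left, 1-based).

Parse right to left into iambic (σˈσ) feet: spi:p (fed.ˈdi:l) (la.ˈni) (gli.ˈmu:) (pu.ˈso). Syllable 1 is left unfooted.
Foot heads (stressed positions): 3, 5, 7, 9.
End Rule Leftmost: primary stress on the leftmost head = syllable 3.
Primary stress: syllable 3 → spi:p.fed.ˈdi:l.la.ni.gli.mu:.pu.so.

3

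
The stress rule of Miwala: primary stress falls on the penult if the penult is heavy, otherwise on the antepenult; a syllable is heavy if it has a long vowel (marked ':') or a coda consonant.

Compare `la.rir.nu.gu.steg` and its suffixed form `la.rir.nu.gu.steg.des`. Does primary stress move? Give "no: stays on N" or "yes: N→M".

yes: 3→5

Base `la.rir.nu.gu.steg` (5 syllables):
  Weights: 3 nu L, 4 gu L, 5 steg H.
  The penult (syllable 4, gu) is light, so stress falls on the antepenult (syllable 3, nu).
  → primary stress on syllable 3.
Suffixed `la.rir.nu.gu.steg.des` (6 syllables):
  Weights: 4 gu L, 5 steg H, 6 des H.
  The penult (syllable 5, steg) is heavy, so it takes stress.
  → primary stress on syllable 5.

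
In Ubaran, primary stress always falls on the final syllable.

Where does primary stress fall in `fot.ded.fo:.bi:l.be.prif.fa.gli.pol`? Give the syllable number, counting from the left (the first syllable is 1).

The word has 9 syllables; the final syllable is syllable 9 (pol).
Primary stress: syllable 9 → fot.ded.fo:.bi:l.be.prif.fa.gli.ˈpol.

9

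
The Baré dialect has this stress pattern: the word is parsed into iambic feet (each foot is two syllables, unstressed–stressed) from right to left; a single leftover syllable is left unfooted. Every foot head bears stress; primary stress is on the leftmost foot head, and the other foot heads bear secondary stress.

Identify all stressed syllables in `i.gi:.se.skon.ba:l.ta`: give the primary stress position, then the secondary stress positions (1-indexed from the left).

Parse right to left into iambic (σˈσ) feet: (i.ˈgi:) (se.ˈskon) (ba:l.ˈta).
Foot heads (stressed positions): 2, 4, 6.
End Rule Leftmost: primary stress on the leftmost head = syllable 2.
Secondary stress on 4, 6: i.ˈgi:.se.ˌskon.ba:l.ˌta.

primary 2, secondary 4, 6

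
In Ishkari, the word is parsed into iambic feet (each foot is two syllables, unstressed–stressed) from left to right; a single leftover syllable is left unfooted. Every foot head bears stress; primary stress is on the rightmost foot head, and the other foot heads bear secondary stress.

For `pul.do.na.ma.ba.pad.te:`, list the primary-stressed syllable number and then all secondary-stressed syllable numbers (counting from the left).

primary 6, secondary 2, 4

Parse left to right into iambic (σˈσ) feet: (pul.ˈdo) (na.ˈma) (ba.ˈpad) te:. Syllable 7 is left unfooted.
Foot heads (stressed positions): 2, 4, 6.
End Rule Rightmost: primary stress on the rightmost head = syllable 6.
Secondary stress on 2, 4: pul.ˌdo.na.ˌma.ba.ˈpad.te:.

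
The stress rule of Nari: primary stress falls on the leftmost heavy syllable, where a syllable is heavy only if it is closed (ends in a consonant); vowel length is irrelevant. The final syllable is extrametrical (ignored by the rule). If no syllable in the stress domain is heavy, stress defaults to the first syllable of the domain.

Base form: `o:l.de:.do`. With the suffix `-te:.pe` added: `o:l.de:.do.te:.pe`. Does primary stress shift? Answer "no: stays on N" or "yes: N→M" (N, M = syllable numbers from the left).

no: stays on 1

Base `o:l.de:.do` (3 syllables):
  The final syllable (3, do) is extrametrical; the stress domain is syllables 1–2.
  Weights: 1 o:l H, 2 de: L.
  Heavy syllables in the domain: 1. The leftmost is syllable 1 (o:l).
  → primary stress on syllable 1.
Suffixed `o:l.de:.do.te:.pe` (5 syllables):
  The final syllable (5, pe) is extrametrical; the stress domain is syllables 1–4.
  Weights: 1 o:l H, 2 de: L, 3 do L, 4 te: L.
  Heavy syllables in the domain: 1. The leftmost is syllable 1 (o:l).
  → primary stress on syllable 1.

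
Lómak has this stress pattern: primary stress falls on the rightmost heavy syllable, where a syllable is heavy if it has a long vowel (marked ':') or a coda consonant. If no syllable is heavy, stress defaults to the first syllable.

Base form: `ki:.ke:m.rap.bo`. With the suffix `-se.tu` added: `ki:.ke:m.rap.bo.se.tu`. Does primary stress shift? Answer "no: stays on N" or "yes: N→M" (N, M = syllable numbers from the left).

no: stays on 3

Base `ki:.ke:m.rap.bo` (4 syllables):
  Weights: 1 ki: H, 2 ke:m H, 3 rap H, 4 bo L.
  Heavy syllables in the domain: 1, 2, 3. The rightmost is syllable 3 (rap).
  → primary stress on syllable 3.
Suffixed `ki:.ke:m.rap.bo.se.tu` (6 syllables):
  Weights: 1 ki: H, 2 ke:m H, 3 rap H, 4 bo L, 5 se L, 6 tu L.
  Heavy syllables in the domain: 1, 2, 3. The rightmost is syllable 3 (rap).
  → primary stress on syllable 3.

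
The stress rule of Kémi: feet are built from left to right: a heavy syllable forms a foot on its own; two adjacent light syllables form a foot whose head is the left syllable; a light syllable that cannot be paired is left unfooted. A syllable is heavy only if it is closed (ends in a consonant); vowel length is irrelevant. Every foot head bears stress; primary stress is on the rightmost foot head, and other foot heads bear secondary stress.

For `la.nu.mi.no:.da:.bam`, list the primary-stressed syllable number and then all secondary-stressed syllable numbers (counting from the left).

primary 6, secondary 1, 3

Weights: 1 la L, 2 nu L, 3 mi L, 4 no: L, 5 da: L, 6 bam H.
Parse left to right (heavy = foot alone; LL = one foot; stranded L unfooted): (ˈla.nu) (ˈmi.no:) da: (ˈbam).
Foot heads: 1, 3, 6.
Primary stress on the rightmost head = syllable 6.
Secondary stress on 1, 3: ˌla.nu.ˌmi.no:.da:.ˈbam.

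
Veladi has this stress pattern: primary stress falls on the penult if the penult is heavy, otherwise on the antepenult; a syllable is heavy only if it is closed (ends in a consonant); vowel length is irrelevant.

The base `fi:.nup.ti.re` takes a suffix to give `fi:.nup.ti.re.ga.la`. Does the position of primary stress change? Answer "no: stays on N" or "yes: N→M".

Base `fi:.nup.ti.re` (4 syllables):
  Weights: 2 nup H, 3 ti L, 4 re L.
  The penult (syllable 3, ti) is light, so stress falls on the antepenult (syllable 2, nup).
  → primary stress on syllable 2.
Suffixed `fi:.nup.ti.re.ga.la` (6 syllables):
  Weights: 4 re L, 5 ga L, 6 la L.
  The penult (syllable 5, ga) is light, so stress falls on the antepenult (syllable 4, re).
  → primary stress on syllable 4.

yes: 2→4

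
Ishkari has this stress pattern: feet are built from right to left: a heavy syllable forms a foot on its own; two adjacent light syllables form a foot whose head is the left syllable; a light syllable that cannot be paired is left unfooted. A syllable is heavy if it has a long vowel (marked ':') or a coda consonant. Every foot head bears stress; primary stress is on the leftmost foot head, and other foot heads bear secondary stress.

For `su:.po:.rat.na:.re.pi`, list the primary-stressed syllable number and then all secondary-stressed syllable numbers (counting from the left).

Weights: 1 su: H, 2 po: H, 3 rat H, 4 na: H, 5 re L, 6 pi L.
Parse right to left (heavy = foot alone; LL = one foot; stranded L unfooted): (ˈsu:) (ˈpo:) (ˈrat) (ˈna:) (ˈre.pi).
Foot heads: 1, 2, 3, 4, 5.
Primary stress on the leftmost head = syllable 1.
Secondary stress on 2, 3, 4, 5: ˈsu:.ˌpo:.ˌrat.ˌna:.ˌre.pi.

primary 1, secondary 2, 3, 4, 5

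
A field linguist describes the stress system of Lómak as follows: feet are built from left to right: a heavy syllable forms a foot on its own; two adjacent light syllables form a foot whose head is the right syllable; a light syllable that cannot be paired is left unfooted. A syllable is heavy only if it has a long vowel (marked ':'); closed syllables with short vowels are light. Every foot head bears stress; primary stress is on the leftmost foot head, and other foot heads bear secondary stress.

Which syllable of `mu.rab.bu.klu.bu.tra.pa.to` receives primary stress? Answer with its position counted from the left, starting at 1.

Weights: 1 mu L, 2 rab L, 3 bu L, 4 klu L, 5 bu L, 6 tra L, 7 pa L, 8 to L.
Parse left to right (heavy = foot alone; LL = one foot; stranded L unfooted): (mu.ˈrab) (bu.ˈklu) (bu.ˈtra) (pa.ˈto).
Foot heads: 2, 4, 6, 8.
Primary stress on the leftmost head = syllable 2.
Primary stress: syllable 2 → mu.ˈrab.bu.klu.bu.tra.pa.to.

2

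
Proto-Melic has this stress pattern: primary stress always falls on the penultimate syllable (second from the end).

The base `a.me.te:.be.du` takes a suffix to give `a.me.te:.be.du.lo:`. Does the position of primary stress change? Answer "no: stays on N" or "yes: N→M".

yes: 4→5

Base `a.me.te:.be.du` (5 syllables):
  The word has 5 syllables; the penultimate syllable (second from the end) is syllable 4 (be).
  → primary stress on syllable 4.
Suffixed `a.me.te:.be.du.lo:` (6 syllables):
  The word has 6 syllables; the penultimate syllable (second from the end) is syllable 5 (du).
  → primary stress on syllable 5.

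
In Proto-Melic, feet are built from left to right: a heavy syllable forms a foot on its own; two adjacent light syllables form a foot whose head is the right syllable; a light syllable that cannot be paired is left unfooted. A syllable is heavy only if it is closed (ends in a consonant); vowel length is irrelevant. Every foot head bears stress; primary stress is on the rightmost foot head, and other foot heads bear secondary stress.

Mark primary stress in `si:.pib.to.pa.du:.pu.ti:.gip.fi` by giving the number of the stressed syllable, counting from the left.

8

Weights: 1 si: L, 2 pib H, 3 to L, 4 pa L, 5 du: L, 6 pu L, 7 ti: L, 8 gip H, 9 fi L.
Parse left to right (heavy = foot alone; LL = one foot; stranded L unfooted): si: (ˈpib) (to.ˈpa) (du:.ˈpu) ti: (ˈgip) fi.
Foot heads: 2, 4, 6, 8.
Primary stress on the rightmost head = syllable 8.
Primary stress: syllable 8 → si:.pib.to.pa.du:.pu.ti:.ˈgip.fi.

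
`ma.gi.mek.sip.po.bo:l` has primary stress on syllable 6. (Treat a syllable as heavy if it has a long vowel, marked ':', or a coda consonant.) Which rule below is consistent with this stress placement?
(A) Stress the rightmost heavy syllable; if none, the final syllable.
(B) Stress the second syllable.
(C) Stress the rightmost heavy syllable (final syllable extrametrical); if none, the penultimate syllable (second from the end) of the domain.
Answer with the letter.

A

Rule A → syllable 6 ✓.
Rule B → syllable 2 (observed: 6).
Rule C → syllable 4 (observed: 6).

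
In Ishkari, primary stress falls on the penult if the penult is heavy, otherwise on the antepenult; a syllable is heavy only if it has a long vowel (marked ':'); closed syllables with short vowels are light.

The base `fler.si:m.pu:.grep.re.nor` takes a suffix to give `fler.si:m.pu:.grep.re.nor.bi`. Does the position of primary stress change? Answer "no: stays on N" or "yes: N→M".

yes: 4→5

Base `fler.si:m.pu:.grep.re.nor` (6 syllables):
  Weights: 4 grep L, 5 re L, 6 nor L.
  The penult (syllable 5, re) is light, so stress falls on the antepenult (syllable 4, grep).
  → primary stress on syllable 4.
Suffixed `fler.si:m.pu:.grep.re.nor.bi` (7 syllables):
  Weights: 5 re L, 6 nor L, 7 bi L.
  The penult (syllable 6, nor) is light, so stress falls on the antepenult (syllable 5, re).
  → primary stress on syllable 5.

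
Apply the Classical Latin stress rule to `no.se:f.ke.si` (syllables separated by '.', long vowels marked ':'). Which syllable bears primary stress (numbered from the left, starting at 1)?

Classical Latin: stress the penult if heavy (long vowel or closed), else the antepenult.
Weights: 2 se:f H, 3 ke L, 4 si L.
The penult (syllable 3, ke) is light, so stress falls on the antepenult (syllable 2, se:f).
Stress on syllable 2: no.ˈse:f.ke.si.

2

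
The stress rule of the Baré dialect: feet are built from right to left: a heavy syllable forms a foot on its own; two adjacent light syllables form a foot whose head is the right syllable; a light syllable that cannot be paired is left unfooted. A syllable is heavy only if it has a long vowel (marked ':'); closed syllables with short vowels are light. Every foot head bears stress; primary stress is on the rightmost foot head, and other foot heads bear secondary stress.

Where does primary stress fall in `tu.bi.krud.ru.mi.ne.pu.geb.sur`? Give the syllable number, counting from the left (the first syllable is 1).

9

Weights: 1 tu L, 2 bi L, 3 krud L, 4 ru L, 5 mi L, 6 ne L, 7 pu L, 8 geb L, 9 sur L.
Parse right to left (heavy = foot alone; LL = one foot; stranded L unfooted): tu (bi.ˈkrud) (ru.ˈmi) (ne.ˈpu) (geb.ˈsur).
Foot heads: 3, 5, 7, 9.
Primary stress on the rightmost head = syllable 9.
Primary stress: syllable 9 → tu.bi.krud.ru.mi.ne.pu.geb.ˈsur.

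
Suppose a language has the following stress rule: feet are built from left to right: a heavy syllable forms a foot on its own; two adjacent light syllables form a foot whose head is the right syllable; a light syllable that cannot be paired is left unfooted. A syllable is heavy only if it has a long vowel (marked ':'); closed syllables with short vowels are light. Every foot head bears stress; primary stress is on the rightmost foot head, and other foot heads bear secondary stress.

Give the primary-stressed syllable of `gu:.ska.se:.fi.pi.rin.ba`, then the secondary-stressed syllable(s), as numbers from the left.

Weights: 1 gu: H, 2 ska L, 3 se: H, 4 fi L, 5 pi L, 6 rin L, 7 ba L.
Parse left to right (heavy = foot alone; LL = one foot; stranded L unfooted): (ˈgu:) ska (ˈse:) (fi.ˈpi) (rin.ˈba).
Foot heads: 1, 3, 5, 7.
Primary stress on the rightmost head = syllable 7.
Secondary stress on 1, 3, 5: ˌgu:.ska.ˌse:.fi.ˌpi.rin.ˈba.

primary 7, secondary 1, 3, 5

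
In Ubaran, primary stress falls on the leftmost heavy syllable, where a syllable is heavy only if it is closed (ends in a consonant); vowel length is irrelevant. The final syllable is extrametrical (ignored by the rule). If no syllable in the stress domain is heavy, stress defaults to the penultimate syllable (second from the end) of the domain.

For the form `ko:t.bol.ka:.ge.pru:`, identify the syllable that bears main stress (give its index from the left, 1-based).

The final syllable (5, pru:) is extrametrical; the stress domain is syllables 1–4.
Weights: 1 ko:t H, 2 bol H, 3 ka: L, 4 ge L.
Heavy syllables in the domain: 1, 2. The leftmost is syllable 1 (ko:t).
Primary stress: syllable 1 → ˈko:t.bol.ka:.ge.pru:.

1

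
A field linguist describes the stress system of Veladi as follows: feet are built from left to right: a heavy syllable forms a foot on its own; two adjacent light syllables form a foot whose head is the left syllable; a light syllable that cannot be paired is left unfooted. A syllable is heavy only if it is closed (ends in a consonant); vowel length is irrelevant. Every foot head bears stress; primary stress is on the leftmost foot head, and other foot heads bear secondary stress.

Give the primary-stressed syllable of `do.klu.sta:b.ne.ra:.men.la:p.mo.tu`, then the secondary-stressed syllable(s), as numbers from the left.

primary 1, secondary 3, 4, 6, 7, 8

Weights: 1 do L, 2 klu L, 3 sta:b H, 4 ne L, 5 ra: L, 6 men H, 7 la:p H, 8 mo L, 9 tu L.
Parse left to right (heavy = foot alone; LL = one foot; stranded L unfooted): (ˈdo.klu) (ˈsta:b) (ˈne.ra:) (ˈmen) (ˈla:p) (ˈmo.tu).
Foot heads: 1, 3, 4, 6, 7, 8.
Primary stress on the leftmost head = syllable 1.
Secondary stress on 3, 4, 6, 7, 8: ˈdo.klu.ˌsta:b.ˌne.ra:.ˌmen.ˌla:p.ˌmo.tu.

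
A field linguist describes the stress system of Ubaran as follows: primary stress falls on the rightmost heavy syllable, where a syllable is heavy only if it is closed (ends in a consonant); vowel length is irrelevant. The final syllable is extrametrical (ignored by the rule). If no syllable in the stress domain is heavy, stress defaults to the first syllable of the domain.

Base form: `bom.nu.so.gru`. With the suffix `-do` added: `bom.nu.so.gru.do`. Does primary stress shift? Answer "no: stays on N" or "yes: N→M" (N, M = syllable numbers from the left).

Base `bom.nu.so.gru` (4 syllables):
  The final syllable (4, gru) is extrametrical; the stress domain is syllables 1–3.
  Weights: 1 bom H, 2 nu L, 3 so L.
  Heavy syllables in the domain: 1. The rightmost is syllable 1 (bom).
  → primary stress on syllable 1.
Suffixed `bom.nu.so.gru.do` (5 syllables):
  The final syllable (5, do) is extrametrical; the stress domain is syllables 1–4.
  Weights: 1 bom H, 2 nu L, 3 so L, 4 gru L.
  Heavy syllables in the domain: 1. The rightmost is syllable 1 (bom).
  → primary stress on syllable 1.

no: stays on 1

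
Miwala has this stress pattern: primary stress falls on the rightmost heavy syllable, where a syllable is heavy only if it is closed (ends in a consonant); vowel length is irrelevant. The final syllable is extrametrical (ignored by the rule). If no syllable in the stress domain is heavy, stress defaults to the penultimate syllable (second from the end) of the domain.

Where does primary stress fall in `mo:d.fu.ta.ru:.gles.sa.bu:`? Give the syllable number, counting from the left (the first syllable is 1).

The final syllable (7, bu:) is extrametrical; the stress domain is syllables 1–6.
Weights: 1 mo:d H, 2 fu L, 3 ta L, 4 ru: L, 5 gles H, 6 sa L.
Heavy syllables in the domain: 1, 5. The rightmost is syllable 5 (gles).
Primary stress: syllable 5 → mo:d.fu.ta.ru:.ˈgles.sa.bu:.

5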